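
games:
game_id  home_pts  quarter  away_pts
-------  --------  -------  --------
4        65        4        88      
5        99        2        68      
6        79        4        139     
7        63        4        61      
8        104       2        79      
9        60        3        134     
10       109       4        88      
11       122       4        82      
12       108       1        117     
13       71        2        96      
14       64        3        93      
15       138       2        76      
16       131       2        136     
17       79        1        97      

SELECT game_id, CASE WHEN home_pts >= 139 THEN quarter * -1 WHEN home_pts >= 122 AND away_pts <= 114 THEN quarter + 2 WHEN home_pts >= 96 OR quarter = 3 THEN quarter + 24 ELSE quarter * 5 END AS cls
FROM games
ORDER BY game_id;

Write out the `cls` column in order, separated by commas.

game_id=4: ELSE → 20
game_id=5: home_pts >= 96 OR quarter = 3 → 26
game_id=6: ELSE → 20
game_id=7: ELSE → 20
game_id=8: home_pts >= 96 OR quarter = 3 → 26
game_id=9: home_pts >= 96 OR quarter = 3 → 27
game_id=10: home_pts >= 96 OR quarter = 3 → 28
game_id=11: home_pts >= 122 AND away_pts <= 114 → 6
game_id=12: home_pts >= 96 OR quarter = 3 → 25
game_id=13: ELSE → 10
game_id=14: home_pts >= 96 OR quarter = 3 → 27
game_id=15: home_pts >= 122 AND away_pts <= 114 → 4
game_id=16: home_pts >= 96 OR quarter = 3 → 26
game_id=17: ELSE → 5

20, 26, 20, 20, 26, 27, 28, 6, 25, 10, 27, 4, 26, 5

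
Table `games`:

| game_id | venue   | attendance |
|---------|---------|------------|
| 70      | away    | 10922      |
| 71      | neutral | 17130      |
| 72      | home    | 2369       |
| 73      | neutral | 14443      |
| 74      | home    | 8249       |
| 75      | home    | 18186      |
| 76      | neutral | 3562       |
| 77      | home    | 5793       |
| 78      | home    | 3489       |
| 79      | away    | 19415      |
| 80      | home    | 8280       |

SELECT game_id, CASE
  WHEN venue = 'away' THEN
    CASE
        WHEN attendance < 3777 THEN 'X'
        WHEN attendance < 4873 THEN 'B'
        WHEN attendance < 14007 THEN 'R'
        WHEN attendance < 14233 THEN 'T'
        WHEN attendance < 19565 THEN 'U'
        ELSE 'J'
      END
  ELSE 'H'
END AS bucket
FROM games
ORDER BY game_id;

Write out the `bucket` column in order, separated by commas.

game_id=70: venue='away' → inner[attendance < 14007] → R
game_id=71: venue='neutral' → outer ELSE → H
game_id=72: venue='home' → outer ELSE → H
game_id=73: venue='neutral' → outer ELSE → H
game_id=74: venue='home' → outer ELSE → H
game_id=75: venue='home' → outer ELSE → H
game_id=76: venue='neutral' → outer ELSE → H
game_id=77: venue='home' → outer ELSE → H
game_id=78: venue='home' → outer ELSE → H
game_id=79: venue='away' → inner[attendance < 19565] → U
game_id=80: venue='home' → outer ELSE → H

R, H, H, H, H, H, H, H, H, U, H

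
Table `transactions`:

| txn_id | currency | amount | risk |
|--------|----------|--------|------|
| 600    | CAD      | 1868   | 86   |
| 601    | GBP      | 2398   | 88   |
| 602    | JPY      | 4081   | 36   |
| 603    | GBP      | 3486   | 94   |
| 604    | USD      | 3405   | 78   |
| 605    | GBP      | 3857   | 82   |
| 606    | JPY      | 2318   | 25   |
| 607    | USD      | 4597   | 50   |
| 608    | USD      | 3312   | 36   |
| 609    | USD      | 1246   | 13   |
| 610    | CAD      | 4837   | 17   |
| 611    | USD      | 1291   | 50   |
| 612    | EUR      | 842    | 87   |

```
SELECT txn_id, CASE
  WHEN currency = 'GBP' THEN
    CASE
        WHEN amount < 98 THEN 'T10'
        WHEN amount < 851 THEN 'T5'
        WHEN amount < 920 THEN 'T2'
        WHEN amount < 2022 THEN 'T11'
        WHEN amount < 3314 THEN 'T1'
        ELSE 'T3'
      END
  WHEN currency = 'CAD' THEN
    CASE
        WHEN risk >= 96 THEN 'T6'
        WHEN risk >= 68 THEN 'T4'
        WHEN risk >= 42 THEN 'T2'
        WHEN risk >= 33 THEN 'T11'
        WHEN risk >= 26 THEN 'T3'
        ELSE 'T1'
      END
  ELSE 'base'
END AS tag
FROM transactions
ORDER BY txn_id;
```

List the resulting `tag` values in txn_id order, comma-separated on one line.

txn_id=600: currency='CAD' → inner[risk >= 68] → T4
txn_id=601: currency='GBP' → inner[amount < 3314] → T1
txn_id=602: currency='JPY' → outer ELSE → base
txn_id=603: currency='GBP' → inner[ELSE] → T3
txn_id=604: currency='USD' → outer ELSE → base
txn_id=605: currency='GBP' → inner[ELSE] → T3
txn_id=606: currency='JPY' → outer ELSE → base
txn_id=607: currency='USD' → outer ELSE → base
txn_id=608: currency='USD' → outer ELSE → base
txn_id=609: currency='USD' → outer ELSE → base
txn_id=610: currency='CAD' → inner[ELSE] → T1
txn_id=611: currency='USD' → outer ELSE → base
txn_id=612: currency='EUR' → outer ELSE → base

T4, T1, base, T3, base, T3, base, base, base, base, T1, base, base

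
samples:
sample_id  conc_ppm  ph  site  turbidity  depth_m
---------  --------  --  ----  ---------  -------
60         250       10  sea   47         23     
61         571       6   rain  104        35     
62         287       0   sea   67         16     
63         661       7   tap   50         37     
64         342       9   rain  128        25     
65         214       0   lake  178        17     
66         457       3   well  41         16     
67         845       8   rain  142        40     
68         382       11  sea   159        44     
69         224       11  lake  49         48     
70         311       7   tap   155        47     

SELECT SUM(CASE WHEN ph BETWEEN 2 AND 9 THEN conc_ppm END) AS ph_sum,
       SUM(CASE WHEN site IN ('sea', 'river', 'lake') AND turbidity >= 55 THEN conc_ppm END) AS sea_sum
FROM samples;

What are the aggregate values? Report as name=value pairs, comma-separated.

[ph_sum: ph BETWEEN 2 AND 9]
sample_id=60: ✗
sample_id=61: ✓ → 571
sample_id=62: ✗
sample_id=63: ✓ → 661
sample_id=64: ✓ → 342
sample_id=65: ✗
sample_id=66: ✓ → 457
sample_id=67: ✓ → 845
sample_id=68: ✗
sample_id=69: ✗
sample_id=70: ✓ → 311
ph_sum = 571 + 661 + 342 + 457 + 845 + 311 = 3187
—
[sea_sum: site IN ('sea', 'river', 'lake') AND turbidity >= 55]
sample_id=60: ✗
sample_id=61: ✗
sample_id=62: ✓ → 287
sample_id=63: ✗
sample_id=64: ✗
sample_id=65: ✓ → 214
sample_id=66: ✗
sample_id=67: ✗
sample_id=68: ✓ → 382
sample_id=69: ✗
sample_id=70: ✗
sea_sum = 287 + 214 + 382 = 883

ph_sum=3187, sea_sum=883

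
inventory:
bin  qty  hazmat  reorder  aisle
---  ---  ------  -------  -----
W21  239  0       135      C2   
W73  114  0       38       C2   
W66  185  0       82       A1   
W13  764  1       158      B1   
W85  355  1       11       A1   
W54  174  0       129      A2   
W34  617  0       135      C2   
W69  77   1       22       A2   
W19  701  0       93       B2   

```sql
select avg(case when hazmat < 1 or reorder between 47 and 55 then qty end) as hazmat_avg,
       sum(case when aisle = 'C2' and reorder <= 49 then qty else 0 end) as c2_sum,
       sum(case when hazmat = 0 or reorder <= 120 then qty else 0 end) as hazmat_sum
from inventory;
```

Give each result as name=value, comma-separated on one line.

[hazmat_avg: hazmat < 1 or reorder between 47 and 55]
bin=W21: ✓ → 239
bin=W73: ✓ → 114
bin=W66: ✓ → 185
bin=W13: ✗
bin=W85: ✗
bin=W54: ✓ → 174
bin=W34: ✓ → 617
bin=W69: ✗
bin=W19: ✓ → 701
hazmat_avg = (239 + 114 + 185 + 174 + 617 + 701) / 6 = 338.3333333333
—
[c2_sum: aisle = 'C2' and reorder <= 49]
bin=W21: ✗
bin=W73: ✓ → 114
bin=W66: ✗
bin=W13: ✗
bin=W85: ✗
bin=W54: ✗
bin=W34: ✗
bin=W69: ✗
bin=W19: ✗
c2_sum = 114
—
[hazmat_sum: hazmat = 0 or reorder <= 120]
bin=W21: ✓ → 239
bin=W73: ✓ → 114
bin=W66: ✓ → 185
bin=W13: ✗
bin=W85: ✓ → 355
bin=W54: ✓ → 174
bin=W34: ✓ → 617
bin=W69: ✓ → 77
bin=W19: ✓ → 701
hazmat_sum = 239 + 114 + 185 + 355 + 174 + 617 + 77 + 701 = 2462

hazmat_avg=338.3333333333, c2_sum=114, hazmat_sum=2462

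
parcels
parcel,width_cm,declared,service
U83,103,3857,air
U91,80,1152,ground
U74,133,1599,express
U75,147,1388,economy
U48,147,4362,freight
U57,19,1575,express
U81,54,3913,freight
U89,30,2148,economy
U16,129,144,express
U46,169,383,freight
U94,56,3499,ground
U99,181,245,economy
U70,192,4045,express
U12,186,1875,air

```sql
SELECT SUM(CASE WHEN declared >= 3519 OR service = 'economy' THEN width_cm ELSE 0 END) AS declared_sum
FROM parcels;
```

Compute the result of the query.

parcel=U83: ✓ → 103
parcel=U91: ✗
parcel=U74: ✗
parcel=U75: ✓ → 147
parcel=U48: ✓ → 147
parcel=U57: ✗
parcel=U81: ✓ → 54
parcel=U89: ✓ → 30
parcel=U16: ✗
parcel=U46: ✗
parcel=U94: ✗
parcel=U99: ✓ → 181
parcel=U70: ✓ → 192
parcel=U12: ✗
declared_sum = 103 + 147 + 147 + 54 + 30 + 181 + 192 = 854

854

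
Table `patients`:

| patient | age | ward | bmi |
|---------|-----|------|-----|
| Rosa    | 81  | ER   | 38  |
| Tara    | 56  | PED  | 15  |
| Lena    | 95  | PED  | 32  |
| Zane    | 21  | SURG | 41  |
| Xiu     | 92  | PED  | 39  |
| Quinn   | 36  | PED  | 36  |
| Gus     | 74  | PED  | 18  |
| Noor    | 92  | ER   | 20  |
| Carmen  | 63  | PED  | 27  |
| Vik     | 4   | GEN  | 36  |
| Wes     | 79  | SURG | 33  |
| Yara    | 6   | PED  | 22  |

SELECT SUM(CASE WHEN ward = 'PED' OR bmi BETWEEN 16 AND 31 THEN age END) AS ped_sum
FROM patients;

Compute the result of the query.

514

patient=Rosa: ✗
patient=Tara: ✓ → 56
patient=Lena: ✓ → 95
patient=Zane: ✗
patient=Xiu: ✓ → 92
patient=Quinn: ✓ → 36
patient=Gus: ✓ → 74
patient=Noor: ✓ → 92
patient=Carmen: ✓ → 63
patient=Vik: ✗
patient=Wes: ✗
patient=Yara: ✓ → 6
ped_sum = 56 + 95 + 92 + 36 + 74 + 92 + 63 + 6 = 514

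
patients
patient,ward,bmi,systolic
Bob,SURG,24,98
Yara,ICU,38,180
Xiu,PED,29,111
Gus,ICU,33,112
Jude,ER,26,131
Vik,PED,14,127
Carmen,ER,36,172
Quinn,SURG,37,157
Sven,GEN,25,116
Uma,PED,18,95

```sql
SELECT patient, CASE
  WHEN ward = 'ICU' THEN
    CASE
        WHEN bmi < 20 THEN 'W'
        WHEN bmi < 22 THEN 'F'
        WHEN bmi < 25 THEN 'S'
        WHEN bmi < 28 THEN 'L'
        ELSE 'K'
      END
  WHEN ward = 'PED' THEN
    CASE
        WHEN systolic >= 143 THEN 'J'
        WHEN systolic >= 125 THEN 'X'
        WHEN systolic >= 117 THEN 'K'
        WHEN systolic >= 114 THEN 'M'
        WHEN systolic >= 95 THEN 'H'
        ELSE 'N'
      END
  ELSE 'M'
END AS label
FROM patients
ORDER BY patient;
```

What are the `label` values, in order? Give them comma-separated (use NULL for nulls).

patient=Bob: ward='SURG' → outer ELSE → M
patient=Carmen: ward='ER' → outer ELSE → M
patient=Gus: ward='ICU' → inner[ELSE] → K
patient=Jude: ward='ER' → outer ELSE → M
patient=Quinn: ward='SURG' → outer ELSE → M
patient=Sven: ward='GEN' → outer ELSE → M
patient=Uma: ward='PED' → inner[systolic >= 95] → H
patient=Vik: ward='PED' → inner[systolic >= 125] → X
patient=Xiu: ward='PED' → inner[systolic >= 95] → H
patient=Yara: ward='ICU' → inner[ELSE] → K

M, M, K, M, M, M, H, X, H, K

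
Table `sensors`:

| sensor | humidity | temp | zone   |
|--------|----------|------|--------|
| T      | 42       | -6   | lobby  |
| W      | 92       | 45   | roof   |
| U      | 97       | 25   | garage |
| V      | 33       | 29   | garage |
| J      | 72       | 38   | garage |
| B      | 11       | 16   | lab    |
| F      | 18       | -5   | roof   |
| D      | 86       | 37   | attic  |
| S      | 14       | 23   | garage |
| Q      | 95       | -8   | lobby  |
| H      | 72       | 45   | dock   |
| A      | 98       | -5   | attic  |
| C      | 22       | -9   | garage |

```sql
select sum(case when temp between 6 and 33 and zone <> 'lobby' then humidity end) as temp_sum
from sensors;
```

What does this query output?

155

sensor=T: ✗
sensor=W: ✗
sensor=U: ✓ → 97
sensor=V: ✓ → 33
sensor=J: ✗
sensor=B: ✓ → 11
sensor=F: ✗
sensor=D: ✗
sensor=S: ✓ → 14
sensor=Q: ✗
sensor=H: ✗
sensor=A: ✗
sensor=C: ✗
temp_sum = 97 + 33 + 11 + 14 = 155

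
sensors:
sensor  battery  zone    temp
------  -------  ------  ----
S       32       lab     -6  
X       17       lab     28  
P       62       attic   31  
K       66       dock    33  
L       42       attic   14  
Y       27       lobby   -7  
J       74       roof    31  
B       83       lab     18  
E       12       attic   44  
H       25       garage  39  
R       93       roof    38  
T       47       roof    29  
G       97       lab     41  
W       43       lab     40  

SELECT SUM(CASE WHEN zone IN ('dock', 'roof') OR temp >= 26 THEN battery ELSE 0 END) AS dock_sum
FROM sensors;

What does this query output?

536

sensor=S: ✗
sensor=X: ✓ → 17
sensor=P: ✓ → 62
sensor=K: ✓ → 66
sensor=L: ✗
sensor=Y: ✗
sensor=J: ✓ → 74
sensor=B: ✗
sensor=E: ✓ → 12
sensor=H: ✓ → 25
sensor=R: ✓ → 93
sensor=T: ✓ → 47
sensor=G: ✓ → 97
sensor=W: ✓ → 43
dock_sum = 17 + 62 + 66 + 74 + 12 + 25 + 93 + 47 + 97 + 43 = 536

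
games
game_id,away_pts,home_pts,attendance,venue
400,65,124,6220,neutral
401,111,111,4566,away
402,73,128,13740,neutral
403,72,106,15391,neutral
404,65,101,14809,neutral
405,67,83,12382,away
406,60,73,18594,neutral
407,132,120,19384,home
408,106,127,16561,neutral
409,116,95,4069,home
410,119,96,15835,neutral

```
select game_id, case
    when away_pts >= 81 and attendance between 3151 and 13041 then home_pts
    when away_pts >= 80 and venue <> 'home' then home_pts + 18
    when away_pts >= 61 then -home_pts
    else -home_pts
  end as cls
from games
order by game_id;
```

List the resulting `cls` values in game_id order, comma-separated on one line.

game_id=400: away_pts >= 61 → -124
game_id=401: away_pts >= 81 and attendance between 3151 and 13041 → 111
game_id=402: away_pts >= 61 → -128
game_id=403: away_pts >= 61 → -106
game_id=404: away_pts >= 61 → -101
game_id=405: away_pts >= 61 → -83
game_id=406: ELSE → -73
game_id=407: away_pts >= 61 → -120
game_id=408: away_pts >= 80 and venue <> 'home' → 145
game_id=409: away_pts >= 81 and attendance between 3151 and 13041 → 95
game_id=410: away_pts >= 80 and venue <> 'home' → 114

-124, 111, -128, -106, -101, -83, -73, -120, 145, 95, 114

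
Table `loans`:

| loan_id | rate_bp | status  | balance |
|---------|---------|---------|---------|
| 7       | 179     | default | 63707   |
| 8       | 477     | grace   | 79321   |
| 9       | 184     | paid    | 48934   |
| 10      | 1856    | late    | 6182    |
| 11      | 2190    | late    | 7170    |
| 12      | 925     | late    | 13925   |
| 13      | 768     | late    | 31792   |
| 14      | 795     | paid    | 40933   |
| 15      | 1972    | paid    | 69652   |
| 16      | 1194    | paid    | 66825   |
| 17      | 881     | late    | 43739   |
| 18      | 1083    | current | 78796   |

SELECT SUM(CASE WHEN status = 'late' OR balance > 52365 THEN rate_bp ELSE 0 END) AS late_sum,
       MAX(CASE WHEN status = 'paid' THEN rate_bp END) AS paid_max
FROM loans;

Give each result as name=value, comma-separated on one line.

late_sum=11525, paid_max=1972

[late_sum: status = 'late' OR balance > 52365]
loan_id=7: ✓ → 179
loan_id=8: ✓ → 477
loan_id=9: ✗
loan_id=10: ✓ → 1856
loan_id=11: ✓ → 2190
loan_id=12: ✓ → 925
loan_id=13: ✓ → 768
loan_id=14: ✗
loan_id=15: ✓ → 1972
loan_id=16: ✓ → 1194
loan_id=17: ✓ → 881
loan_id=18: ✓ → 1083
late_sum = 179 + 477 + 1856 + 2190 + 925 + 768 + 1972 + 1194 + 881 + 1083 = 11525
—
[paid_max: status = 'paid']
loan_id=7: ✗
loan_id=8: ✗
loan_id=9: ✓ → 184
loan_id=10: ✗
loan_id=11: ✗
loan_id=12: ✗
loan_id=13: ✗
loan_id=14: ✓ → 795
loan_id=15: ✓ → 1972
loan_id=16: ✓ → 1194
loan_id=17: ✗
loan_id=18: ✗
paid_max = MAX(184, 795, 1972, 1194) = 1972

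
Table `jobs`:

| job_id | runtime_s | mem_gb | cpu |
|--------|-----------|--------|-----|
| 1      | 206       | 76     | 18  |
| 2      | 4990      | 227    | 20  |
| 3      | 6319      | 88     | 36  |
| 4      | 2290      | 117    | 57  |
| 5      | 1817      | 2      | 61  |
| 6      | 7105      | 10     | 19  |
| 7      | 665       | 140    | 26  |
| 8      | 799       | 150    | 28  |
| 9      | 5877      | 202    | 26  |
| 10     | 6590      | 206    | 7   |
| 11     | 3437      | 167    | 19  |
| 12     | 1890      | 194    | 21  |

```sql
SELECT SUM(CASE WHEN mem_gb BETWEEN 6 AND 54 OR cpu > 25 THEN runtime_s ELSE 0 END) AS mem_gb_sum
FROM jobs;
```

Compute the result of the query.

24872

job_id=1: ✗
job_id=2: ✗
job_id=3: ✓ → 6319
job_id=4: ✓ → 2290
job_id=5: ✓ → 1817
job_id=6: ✓ → 7105
job_id=7: ✓ → 665
job_id=8: ✓ → 799
job_id=9: ✓ → 5877
job_id=10: ✗
job_id=11: ✗
job_id=12: ✗
mem_gb_sum = 6319 + 2290 + 1817 + 7105 + 665 + 799 + 5877 = 24872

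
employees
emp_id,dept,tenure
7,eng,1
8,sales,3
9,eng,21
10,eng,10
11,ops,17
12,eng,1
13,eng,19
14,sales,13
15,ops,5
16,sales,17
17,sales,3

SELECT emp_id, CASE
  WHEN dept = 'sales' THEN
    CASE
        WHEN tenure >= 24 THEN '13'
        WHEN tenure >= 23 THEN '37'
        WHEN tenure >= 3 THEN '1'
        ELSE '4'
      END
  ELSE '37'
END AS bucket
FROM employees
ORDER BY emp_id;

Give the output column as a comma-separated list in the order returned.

37, 1, 37, 37, 37, 37, 37, 1, 37, 1, 1

emp_id=7: dept='eng' → outer ELSE → 37
emp_id=8: dept='sales' → inner[tenure >= 3] → 1
emp_id=9: dept='eng' → outer ELSE → 37
emp_id=10: dept='eng' → outer ELSE → 37
emp_id=11: dept='ops' → outer ELSE → 37
emp_id=12: dept='eng' → outer ELSE → 37
emp_id=13: dept='eng' → outer ELSE → 37
emp_id=14: dept='sales' → inner[tenure >= 3] → 1
emp_id=15: dept='ops' → outer ELSE → 37
emp_id=16: dept='sales' → inner[tenure >= 3] → 1
emp_id=17: dept='sales' → inner[tenure >= 3] → 1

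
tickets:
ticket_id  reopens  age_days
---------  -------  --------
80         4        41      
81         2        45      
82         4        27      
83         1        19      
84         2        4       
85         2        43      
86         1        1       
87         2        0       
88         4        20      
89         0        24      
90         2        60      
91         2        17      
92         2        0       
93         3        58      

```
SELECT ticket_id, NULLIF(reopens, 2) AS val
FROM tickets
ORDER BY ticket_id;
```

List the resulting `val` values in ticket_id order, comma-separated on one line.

4, NULL, 4, 1, NULL, NULL, 1, NULL, 4, 0, NULL, NULL, NULL, 3

ticket_id=80: reopens=4 vs 2: differ → 4
ticket_id=81: reopens=2 vs 2: equal → NULL
ticket_id=82: reopens=4 vs 2: differ → 4
ticket_id=83: reopens=1 vs 2: differ → 1
ticket_id=84: reopens=2 vs 2: equal → NULL
ticket_id=85: reopens=2 vs 2: equal → NULL
ticket_id=86: reopens=1 vs 2: differ → 1
ticket_id=87: reopens=2 vs 2: equal → NULL
ticket_id=88: reopens=4 vs 2: differ → 4
ticket_id=89: reopens=0 vs 2: differ → 0
ticket_id=90: reopens=2 vs 2: equal → NULL
ticket_id=91: reopens=2 vs 2: equal → NULL
ticket_id=92: reopens=2 vs 2: equal → NULL
ticket_id=93: reopens=3 vs 2: differ → 3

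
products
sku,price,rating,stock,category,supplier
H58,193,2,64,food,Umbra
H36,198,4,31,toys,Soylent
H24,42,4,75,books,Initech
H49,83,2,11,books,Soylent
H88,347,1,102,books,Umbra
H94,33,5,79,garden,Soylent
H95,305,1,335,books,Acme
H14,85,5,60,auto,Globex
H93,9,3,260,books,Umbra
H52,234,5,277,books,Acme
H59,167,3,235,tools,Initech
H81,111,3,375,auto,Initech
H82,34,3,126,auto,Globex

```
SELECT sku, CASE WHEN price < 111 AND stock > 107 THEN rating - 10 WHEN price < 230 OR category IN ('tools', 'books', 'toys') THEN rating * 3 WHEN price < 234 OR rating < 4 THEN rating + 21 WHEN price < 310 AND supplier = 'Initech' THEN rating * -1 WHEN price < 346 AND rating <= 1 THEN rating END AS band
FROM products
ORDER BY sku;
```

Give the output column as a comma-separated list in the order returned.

sku=H14: price < 230 OR category IN ('tools', 'books', 'toys') → 15
sku=H24: price < 230 OR category IN ('tools', 'books', 'toys') → 12
sku=H36: price < 230 OR category IN ('tools', 'books', 'toys') → 12
sku=H49: price < 230 OR category IN ('tools', 'books', 'toys') → 6
sku=H52: price < 230 OR category IN ('tools', 'books', 'toys') → 15
sku=H58: price < 230 OR category IN ('tools', 'books', 'toys') → 6
sku=H59: price < 230 OR category IN ('tools', 'books', 'toys') → 9
sku=H81: price < 230 OR category IN ('tools', 'books', 'toys') → 9
sku=H82: price < 111 AND stock > 107 → -7
sku=H88: price < 230 OR category IN ('tools', 'books', 'toys') → 3
sku=H93: price < 111 AND stock > 107 → -7
sku=H94: price < 230 OR category IN ('tools', 'books', 'toys') → 15
sku=H95: price < 230 OR category IN ('tools', 'books', 'toys') → 3

15, 12, 12, 6, 15, 6, 9, 9, -7, 3, -7, 15, 3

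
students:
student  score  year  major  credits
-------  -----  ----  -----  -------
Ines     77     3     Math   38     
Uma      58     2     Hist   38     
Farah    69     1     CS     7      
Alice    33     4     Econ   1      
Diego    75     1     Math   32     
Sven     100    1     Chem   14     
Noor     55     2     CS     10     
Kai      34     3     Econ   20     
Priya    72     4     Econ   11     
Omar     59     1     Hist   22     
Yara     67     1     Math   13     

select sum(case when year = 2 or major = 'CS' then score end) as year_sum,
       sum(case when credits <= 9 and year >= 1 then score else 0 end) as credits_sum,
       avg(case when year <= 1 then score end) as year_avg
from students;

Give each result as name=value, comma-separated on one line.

[year_sum: year = 2 or major = 'CS']
student=Ines: ✗
student=Uma: ✓ → 58
student=Farah: ✓ → 69
student=Alice: ✗
student=Diego: ✗
student=Sven: ✗
student=Noor: ✓ → 55
student=Kai: ✗
student=Priya: ✗
student=Omar: ✗
student=Yara: ✗
year_sum = 58 + 69 + 55 = 182
—
[credits_sum: credits <= 9 and year >= 1]
student=Ines: ✗
student=Uma: ✗
student=Farah: ✓ → 69
student=Alice: ✓ → 33
student=Diego: ✗
student=Sven: ✗
student=Noor: ✗
student=Kai: ✗
student=Priya: ✗
student=Omar: ✗
student=Yara: ✗
credits_sum = 69 + 33 = 102
—
[year_avg: year <= 1]
student=Ines: ✗
student=Uma: ✗
student=Farah: ✓ → 69
student=Alice: ✗
student=Diego: ✓ → 75
student=Sven: ✓ → 100
student=Noor: ✗
student=Kai: ✗
student=Priya: ✗
student=Omar: ✓ → 59
student=Yara: ✓ → 67
year_avg = (69 + 75 + 100 + 59 + 67) / 5 = 74

year_sum=182, credits_sum=102, year_avg=74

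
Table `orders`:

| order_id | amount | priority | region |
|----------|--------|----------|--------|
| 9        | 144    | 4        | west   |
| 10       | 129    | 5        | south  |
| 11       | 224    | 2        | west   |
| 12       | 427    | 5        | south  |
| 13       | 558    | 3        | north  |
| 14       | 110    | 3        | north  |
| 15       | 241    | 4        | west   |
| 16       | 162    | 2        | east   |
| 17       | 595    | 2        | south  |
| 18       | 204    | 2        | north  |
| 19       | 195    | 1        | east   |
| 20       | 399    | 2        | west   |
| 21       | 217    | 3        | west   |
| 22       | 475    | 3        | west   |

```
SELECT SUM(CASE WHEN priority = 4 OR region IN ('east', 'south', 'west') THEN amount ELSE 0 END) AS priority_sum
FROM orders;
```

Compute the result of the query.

order_id=9: ✓ → 144
order_id=10: ✓ → 129
order_id=11: ✓ → 224
order_id=12: ✓ → 427
order_id=13: ✗
order_id=14: ✗
order_id=15: ✓ → 241
order_id=16: ✓ → 162
order_id=17: ✓ → 595
order_id=18: ✗
order_id=19: ✓ → 195
order_id=20: ✓ → 399
order_id=21: ✓ → 217
order_id=22: ✓ → 475
priority_sum = 144 + 129 + 224 + 427 + 241 + 162 + 595 + 195 + 399 + 217 + 475 = 3208

3208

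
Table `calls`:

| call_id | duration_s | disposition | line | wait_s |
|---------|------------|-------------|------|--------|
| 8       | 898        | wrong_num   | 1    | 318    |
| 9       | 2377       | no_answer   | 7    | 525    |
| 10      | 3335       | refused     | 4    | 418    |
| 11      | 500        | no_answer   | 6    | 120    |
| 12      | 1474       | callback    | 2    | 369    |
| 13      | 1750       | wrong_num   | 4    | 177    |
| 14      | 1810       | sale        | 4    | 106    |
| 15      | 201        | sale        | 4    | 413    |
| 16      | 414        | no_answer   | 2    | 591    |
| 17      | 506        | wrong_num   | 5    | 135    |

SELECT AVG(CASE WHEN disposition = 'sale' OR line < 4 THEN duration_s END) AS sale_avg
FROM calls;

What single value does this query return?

959.4

call_id=8: ✓ → 898
call_id=9: ✗
call_id=10: ✗
call_id=11: ✗
call_id=12: ✓ → 1474
call_id=13: ✗
call_id=14: ✓ → 1810
call_id=15: ✓ → 201
call_id=16: ✓ → 414
call_id=17: ✗
sale_avg = (898 + 1474 + 1810 + 201 + 414) / 5 = 959.4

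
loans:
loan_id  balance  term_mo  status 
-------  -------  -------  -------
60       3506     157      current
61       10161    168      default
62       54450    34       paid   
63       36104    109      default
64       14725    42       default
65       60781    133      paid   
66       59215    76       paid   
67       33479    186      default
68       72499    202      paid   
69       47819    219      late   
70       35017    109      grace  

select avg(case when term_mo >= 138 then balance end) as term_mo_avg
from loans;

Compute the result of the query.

loan_id=60: ✓ → 3506
loan_id=61: ✓ → 10161
loan_id=62: ✗
loan_id=63: ✗
loan_id=64: ✗
loan_id=65: ✗
loan_id=66: ✗
loan_id=67: ✓ → 33479
loan_id=68: ✓ → 72499
loan_id=69: ✓ → 47819
loan_id=70: ✗
term_mo_avg = (3506 + 10161 + 33479 + 72499 + 47819) / 5 = 33492.8

33492.8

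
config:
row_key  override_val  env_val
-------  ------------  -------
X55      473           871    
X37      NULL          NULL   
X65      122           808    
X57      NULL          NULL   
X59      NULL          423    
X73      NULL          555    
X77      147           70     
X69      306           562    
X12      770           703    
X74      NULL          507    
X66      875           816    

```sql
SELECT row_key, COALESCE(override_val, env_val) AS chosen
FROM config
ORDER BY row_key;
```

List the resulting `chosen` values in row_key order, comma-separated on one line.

770, NULL, 473, NULL, 423, 122, 875, 306, 555, 507, 147

row_key=X12: override_val=770 → 770
row_key=X37: override_val=NULL, env_val=NULL (all NULL) → NULL
row_key=X55: override_val=473 → 473
row_key=X57: override_val=NULL, env_val=NULL (all NULL) → NULL
row_key=X59: override_val=NULL, env_val=423 → 423
row_key=X65: override_val=122 → 122
row_key=X66: override_val=875 → 875
row_key=X69: override_val=306 → 306
row_key=X73: override_val=NULL, env_val=555 → 555
row_key=X74: override_val=NULL, env_val=507 → 507
row_key=X77: override_val=147 → 147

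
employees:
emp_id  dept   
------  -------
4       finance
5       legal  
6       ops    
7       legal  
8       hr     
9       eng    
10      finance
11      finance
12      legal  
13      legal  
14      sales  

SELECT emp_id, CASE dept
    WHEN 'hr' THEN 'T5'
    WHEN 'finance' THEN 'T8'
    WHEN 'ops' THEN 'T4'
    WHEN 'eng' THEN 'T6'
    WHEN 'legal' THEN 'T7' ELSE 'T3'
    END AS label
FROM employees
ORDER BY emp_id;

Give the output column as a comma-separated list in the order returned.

emp_id=4: dept='finance' → T8
emp_id=5: dept='legal' → T7
emp_id=6: dept='ops' → T4
emp_id=7: dept='legal' → T7
emp_id=8: dept='hr' → T5
emp_id=9: dept='eng' → T6
emp_id=10: dept='finance' → T8
emp_id=11: dept='finance' → T8
emp_id=12: dept='legal' → T7
emp_id=13: dept='legal' → T7
emp_id=14: ELSE → T3

T8, T7, T4, T7, T5, T6, T8, T8, T7, T7, T3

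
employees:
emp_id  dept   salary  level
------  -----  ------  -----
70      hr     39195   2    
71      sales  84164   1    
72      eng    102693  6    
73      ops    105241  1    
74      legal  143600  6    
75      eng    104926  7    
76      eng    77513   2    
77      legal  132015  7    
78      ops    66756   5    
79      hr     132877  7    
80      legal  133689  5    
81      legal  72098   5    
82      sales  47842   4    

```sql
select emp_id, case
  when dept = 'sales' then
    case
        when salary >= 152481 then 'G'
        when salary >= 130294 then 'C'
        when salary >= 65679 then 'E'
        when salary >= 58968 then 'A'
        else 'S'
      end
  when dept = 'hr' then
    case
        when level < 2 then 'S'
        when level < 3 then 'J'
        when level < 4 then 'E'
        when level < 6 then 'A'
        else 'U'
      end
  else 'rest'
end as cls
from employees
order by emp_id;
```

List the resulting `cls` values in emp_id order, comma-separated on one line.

J, E, rest, rest, rest, rest, rest, rest, rest, U, rest, rest, S

emp_id=70: dept='hr' → inner[level < 3] → J
emp_id=71: dept='sales' → inner[salary >= 65679] → E
emp_id=72: dept='eng' → outer ELSE → rest
emp_id=73: dept='ops' → outer ELSE → rest
emp_id=74: dept='legal' → outer ELSE → rest
emp_id=75: dept='eng' → outer ELSE → rest
emp_id=76: dept='eng' → outer ELSE → rest
emp_id=77: dept='legal' → outer ELSE → rest
emp_id=78: dept='ops' → outer ELSE → rest
emp_id=79: dept='hr' → inner[ELSE] → U
emp_id=80: dept='legal' → outer ELSE → rest
emp_id=81: dept='legal' → outer ELSE → rest
emp_id=82: dept='sales' → inner[ELSE] → S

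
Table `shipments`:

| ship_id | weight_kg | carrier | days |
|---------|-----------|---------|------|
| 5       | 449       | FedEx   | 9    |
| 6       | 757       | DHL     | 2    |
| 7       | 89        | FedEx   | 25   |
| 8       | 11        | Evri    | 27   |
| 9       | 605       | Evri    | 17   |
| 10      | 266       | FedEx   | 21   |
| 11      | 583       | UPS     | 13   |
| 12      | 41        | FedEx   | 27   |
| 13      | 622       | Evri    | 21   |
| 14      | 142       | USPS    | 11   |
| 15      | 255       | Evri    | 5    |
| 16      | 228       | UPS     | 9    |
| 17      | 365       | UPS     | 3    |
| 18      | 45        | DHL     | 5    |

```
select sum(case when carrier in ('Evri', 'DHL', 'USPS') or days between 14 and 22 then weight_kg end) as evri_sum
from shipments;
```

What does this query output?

2703

ship_id=5: ✗
ship_id=6: ✓ → 757
ship_id=7: ✗
ship_id=8: ✓ → 11
ship_id=9: ✓ → 605
ship_id=10: ✓ → 266
ship_id=11: ✗
ship_id=12: ✗
ship_id=13: ✓ → 622
ship_id=14: ✓ → 142
ship_id=15: ✓ → 255
ship_id=16: ✗
ship_id=17: ✗
ship_id=18: ✓ → 45
evri_sum = 757 + 11 + 605 + 266 + 622 + 142 + 255 + 45 = 2703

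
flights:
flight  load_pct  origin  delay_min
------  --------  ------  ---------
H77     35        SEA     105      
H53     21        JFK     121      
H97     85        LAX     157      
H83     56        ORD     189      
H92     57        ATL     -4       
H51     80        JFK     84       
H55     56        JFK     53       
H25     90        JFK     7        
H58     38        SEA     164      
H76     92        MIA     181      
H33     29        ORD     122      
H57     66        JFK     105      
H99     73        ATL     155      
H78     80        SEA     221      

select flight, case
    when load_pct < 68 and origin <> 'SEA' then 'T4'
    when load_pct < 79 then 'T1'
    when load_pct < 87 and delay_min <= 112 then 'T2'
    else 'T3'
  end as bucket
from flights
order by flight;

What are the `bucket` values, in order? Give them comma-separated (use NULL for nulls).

T3, T4, T2, T4, T4, T4, T1, T3, T1, T3, T4, T4, T3, T1

flight=H25: ELSE → T3
flight=H33: load_pct < 68 and origin <> 'SEA' → T4
flight=H51: load_pct < 87 and delay_min <= 112 → T2
flight=H53: load_pct < 68 and origin <> 'SEA' → T4
flight=H55: load_pct < 68 and origin <> 'SEA' → T4
flight=H57: load_pct < 68 and origin <> 'SEA' → T4
flight=H58: load_pct < 79 → T1
flight=H76: ELSE → T3
flight=H77: load_pct < 79 → T1
flight=H78: ELSE → T3
flight=H83: load_pct < 68 and origin <> 'SEA' → T4
flight=H92: load_pct < 68 and origin <> 'SEA' → T4
flight=H97: ELSE → T3
flight=H99: load_pct < 79 → T1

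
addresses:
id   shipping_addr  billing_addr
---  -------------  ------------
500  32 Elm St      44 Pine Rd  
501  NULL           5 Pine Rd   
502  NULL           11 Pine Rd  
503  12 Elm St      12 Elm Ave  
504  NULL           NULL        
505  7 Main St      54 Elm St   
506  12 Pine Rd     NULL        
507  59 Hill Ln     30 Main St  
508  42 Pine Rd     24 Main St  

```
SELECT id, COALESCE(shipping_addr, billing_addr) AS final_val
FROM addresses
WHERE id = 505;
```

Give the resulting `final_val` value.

id = 505: shipping_addr=7 Main St, billing_addr=54 Elm St.
shipping_addr=7 Main St → 7 Main St

7 Main St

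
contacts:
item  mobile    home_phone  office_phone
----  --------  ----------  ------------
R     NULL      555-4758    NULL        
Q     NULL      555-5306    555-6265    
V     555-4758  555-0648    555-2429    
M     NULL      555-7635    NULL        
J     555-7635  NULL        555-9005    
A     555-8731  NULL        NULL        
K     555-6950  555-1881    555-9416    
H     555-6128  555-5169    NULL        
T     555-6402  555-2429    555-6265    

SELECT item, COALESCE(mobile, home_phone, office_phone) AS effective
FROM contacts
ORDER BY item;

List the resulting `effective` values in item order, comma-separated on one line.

item=A: mobile=555-8731 → 555-8731
item=H: mobile=555-6128 → 555-6128
item=J: mobile=555-7635 → 555-7635
item=K: mobile=555-6950 → 555-6950
item=M: mobile=NULL, home_phone=555-7635 → 555-7635
item=Q: mobile=NULL, home_phone=555-5306 → 555-5306
item=R: mobile=NULL, home_phone=555-4758 → 555-4758
item=T: mobile=555-6402 → 555-6402
item=V: mobile=555-4758 → 555-4758

555-8731, 555-6128, 555-7635, 555-6950, 555-7635, 555-5306, 555-4758, 555-6402, 555-4758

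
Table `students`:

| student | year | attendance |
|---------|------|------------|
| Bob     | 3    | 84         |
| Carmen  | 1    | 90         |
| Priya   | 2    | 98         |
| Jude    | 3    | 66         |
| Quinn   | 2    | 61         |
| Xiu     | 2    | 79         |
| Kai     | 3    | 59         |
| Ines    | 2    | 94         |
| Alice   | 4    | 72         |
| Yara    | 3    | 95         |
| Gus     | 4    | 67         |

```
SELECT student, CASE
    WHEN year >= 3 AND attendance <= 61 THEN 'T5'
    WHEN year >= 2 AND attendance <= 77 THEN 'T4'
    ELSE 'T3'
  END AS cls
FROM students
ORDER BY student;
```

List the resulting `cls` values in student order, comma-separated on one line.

T4, T3, T3, T4, T3, T4, T5, T3, T4, T3, T3

student=Alice: year >= 2 AND attendance <= 77 → T4
student=Bob: ELSE → T3
student=Carmen: ELSE → T3
student=Gus: year >= 2 AND attendance <= 77 → T4
student=Ines: ELSE → T3
student=Jude: year >= 2 AND attendance <= 77 → T4
student=Kai: year >= 3 AND attendance <= 61 → T5
student=Priya: ELSE → T3
student=Quinn: year >= 2 AND attendance <= 77 → T4
student=Xiu: ELSE → T3
student=Yara: ELSE → T3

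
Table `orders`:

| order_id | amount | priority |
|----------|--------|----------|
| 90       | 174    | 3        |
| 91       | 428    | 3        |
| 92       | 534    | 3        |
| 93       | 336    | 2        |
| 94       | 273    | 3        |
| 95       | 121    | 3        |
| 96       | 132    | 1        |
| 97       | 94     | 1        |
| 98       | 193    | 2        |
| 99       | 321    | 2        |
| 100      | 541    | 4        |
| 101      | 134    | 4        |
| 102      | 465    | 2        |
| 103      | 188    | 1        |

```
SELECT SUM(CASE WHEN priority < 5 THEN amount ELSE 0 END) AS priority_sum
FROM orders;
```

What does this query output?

3934

order_id=90: ✓ → 174
order_id=91: ✓ → 428
order_id=92: ✓ → 534
order_id=93: ✓ → 336
order_id=94: ✓ → 273
order_id=95: ✓ → 121
order_id=96: ✓ → 132
order_id=97: ✓ → 94
order_id=98: ✓ → 193
order_id=99: ✓ → 321
order_id=100: ✓ → 541
order_id=101: ✓ → 134
order_id=102: ✓ → 465
order_id=103: ✓ → 188
priority_sum = 174 + 428 + 534 + 336 + 273 + 121 + 132 + 94 + 193 + 321 + 541 + 134 + 465 + 188 = 3934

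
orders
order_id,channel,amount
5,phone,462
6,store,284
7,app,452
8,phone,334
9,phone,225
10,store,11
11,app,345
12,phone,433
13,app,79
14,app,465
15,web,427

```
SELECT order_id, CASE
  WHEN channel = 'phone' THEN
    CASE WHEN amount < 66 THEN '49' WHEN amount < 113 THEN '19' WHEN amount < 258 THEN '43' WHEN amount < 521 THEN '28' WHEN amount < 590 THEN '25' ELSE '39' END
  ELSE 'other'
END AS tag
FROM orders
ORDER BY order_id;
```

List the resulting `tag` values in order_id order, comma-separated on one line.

28, other, other, 28, 43, other, other, 28, other, other, other

order_id=5: channel='phone' → inner[amount < 521] → 28
order_id=6: channel='store' → outer ELSE → other
order_id=7: channel='app' → outer ELSE → other
order_id=8: channel='phone' → inner[amount < 521] → 28
order_id=9: channel='phone' → inner[amount < 258] → 43
order_id=10: channel='store' → outer ELSE → other
order_id=11: channel='app' → outer ELSE → other
order_id=12: channel='phone' → inner[amount < 521] → 28
order_id=13: channel='app' → outer ELSE → other
order_id=14: channel='app' → outer ELSE → other
order_id=15: channel='web' → outer ELSE → other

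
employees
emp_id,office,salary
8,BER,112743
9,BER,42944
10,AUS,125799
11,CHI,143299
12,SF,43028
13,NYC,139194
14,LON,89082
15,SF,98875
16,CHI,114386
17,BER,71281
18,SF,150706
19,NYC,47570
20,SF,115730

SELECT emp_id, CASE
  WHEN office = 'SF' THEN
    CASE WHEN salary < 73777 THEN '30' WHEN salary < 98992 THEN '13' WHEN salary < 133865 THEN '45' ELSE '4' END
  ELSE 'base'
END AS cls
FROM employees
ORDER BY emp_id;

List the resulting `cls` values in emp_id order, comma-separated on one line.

base, base, base, base, 30, base, base, 13, base, base, 4, base, 45

emp_id=8: office='BER' → outer ELSE → base
emp_id=9: office='BER' → outer ELSE → base
emp_id=10: office='AUS' → outer ELSE → base
emp_id=11: office='CHI' → outer ELSE → base
emp_id=12: office='SF' → inner[salary < 73777] → 30
emp_id=13: office='NYC' → outer ELSE → base
emp_id=14: office='LON' → outer ELSE → base
emp_id=15: office='SF' → inner[salary < 98992] → 13
emp_id=16: office='CHI' → outer ELSE → base
emp_id=17: office='BER' → outer ELSE → base
emp_id=18: office='SF' → inner[ELSE] → 4
emp_id=19: office='NYC' → outer ELSE → base
emp_id=20: office='SF' → inner[salary < 133865] → 45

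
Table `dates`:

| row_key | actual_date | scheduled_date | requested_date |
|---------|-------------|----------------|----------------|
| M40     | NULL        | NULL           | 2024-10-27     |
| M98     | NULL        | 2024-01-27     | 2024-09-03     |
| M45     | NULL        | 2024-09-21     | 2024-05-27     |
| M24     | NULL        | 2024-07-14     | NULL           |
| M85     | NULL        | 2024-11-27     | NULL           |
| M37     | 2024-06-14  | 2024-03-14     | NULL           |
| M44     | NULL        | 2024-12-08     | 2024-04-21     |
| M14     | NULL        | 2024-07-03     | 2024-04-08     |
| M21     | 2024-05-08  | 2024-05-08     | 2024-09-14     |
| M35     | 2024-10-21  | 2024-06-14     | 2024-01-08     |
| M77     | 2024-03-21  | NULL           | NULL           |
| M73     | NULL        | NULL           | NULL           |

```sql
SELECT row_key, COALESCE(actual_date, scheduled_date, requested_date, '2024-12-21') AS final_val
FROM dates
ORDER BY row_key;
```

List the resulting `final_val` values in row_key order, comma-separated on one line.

row_key=M14: actual_date=NULL, scheduled_date=2024-07-03 → 2024-07-03
row_key=M21: actual_date=2024-05-08 → 2024-05-08
row_key=M24: actual_date=NULL, scheduled_date=2024-07-14 → 2024-07-14
row_key=M35: actual_date=2024-10-21 → 2024-10-21
row_key=M37: actual_date=2024-06-14 → 2024-06-14
row_key=M40: actual_date=NULL, scheduled_date=NULL, requested_date=2024-10-27 → 2024-10-27
row_key=M44: actual_date=NULL, scheduled_date=2024-12-08 → 2024-12-08
row_key=M45: actual_date=NULL, scheduled_date=2024-09-21 → 2024-09-21
row_key=M73: actual_date=NULL, scheduled_date=NULL, requested_date=NULL, → literal 2024-12-21 → 2024-12-21
row_key=M77: actual_date=2024-03-21 → 2024-03-21
row_key=M85: actual_date=NULL, scheduled_date=2024-11-27 → 2024-11-27
row_key=M98: actual_date=NULL, scheduled_date=2024-01-27 → 2024-01-27

2024-07-03, 2024-05-08, 2024-07-14, 2024-10-21, 2024-06-14, 2024-10-27, 2024-12-08, 2024-09-21, 2024-12-21, 2024-03-21, 2024-11-27, 2024-01-27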